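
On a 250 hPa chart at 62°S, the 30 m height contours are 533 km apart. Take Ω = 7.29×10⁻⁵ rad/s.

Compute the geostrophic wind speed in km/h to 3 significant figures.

15.4 km/h

Coriolis parameter at 62°S:
f = 2Ω sin φ = 2 × 7.29×10⁻⁵ × sin 62° = 1.29×10⁻⁴ s⁻¹
Height gradient: |∂Z/∂n| = 30 m / 533000 m = 5.63×10⁻⁵
On a pressure surface, geostrophic balance gives V_g = (g/f)|∂Z/∂n|:
V_g = 9.81 × 5.63×10⁻⁵ / 1.29×10⁻⁴ = 4.29 m/s
Converting: 4.29 m/s × 3.6 = 15.4 km/h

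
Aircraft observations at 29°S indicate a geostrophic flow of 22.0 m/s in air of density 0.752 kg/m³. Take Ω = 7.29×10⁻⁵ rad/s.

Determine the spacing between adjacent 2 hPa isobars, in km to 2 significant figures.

170 km

Coriolis parameter at 29°S:
f = 2Ω sin φ = 2 × 7.29×10⁻⁵ × sin 29° = 7.07×10⁻⁵ s⁻¹
Geostrophic balance rearranged: |∂P/∂n| = f ρ V_g
|∂P/∂n| = 7.07×10⁻⁵ × 0.752 × 22.0 = 1.17×10⁻³ Pa/m
Isobar spacing: Δn = ΔP/|∂P/∂n| = 200 Pa / 1.17×10⁻³ Pa/m = 171025 m ≈ 170 km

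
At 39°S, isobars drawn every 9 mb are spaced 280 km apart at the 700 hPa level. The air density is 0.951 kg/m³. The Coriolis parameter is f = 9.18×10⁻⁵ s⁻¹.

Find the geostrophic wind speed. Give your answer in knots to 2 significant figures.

72 knots

Pressure gradient: |∂P/∂n| = 900 Pa / 280000 m = 3.21×10⁻³ Pa/m
Geostrophic balance (pressure-gradient force = Coriolis force):
V_g = (1/(fρ)) |∂P/∂n| = 3.21×10⁻³ / (9.18×10⁻⁵ × 0.951) = 36.8 m/s
Converting: 36.8 m/s × 1.944 = 72 knots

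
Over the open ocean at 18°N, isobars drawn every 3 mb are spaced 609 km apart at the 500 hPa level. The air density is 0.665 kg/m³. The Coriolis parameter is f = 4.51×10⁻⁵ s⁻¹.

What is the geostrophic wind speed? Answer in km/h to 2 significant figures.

59 km/h

Pressure gradient: |∂P/∂n| = 300 Pa / 609000 m = 4.93×10⁻⁴ Pa/m
Geostrophic balance (pressure-gradient force = Coriolis force):
V_g = (1/(fρ)) |∂P/∂n| = 4.93×10⁻⁴ / (4.51×10⁻⁵ × 0.665) = 16.4 m/s
Converting: 16.4 m/s × 3.6 = 59 km/h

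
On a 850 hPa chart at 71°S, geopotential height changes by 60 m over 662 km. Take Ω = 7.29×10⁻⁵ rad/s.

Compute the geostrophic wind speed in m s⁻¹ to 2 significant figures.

6.4 m s⁻¹

Coriolis parameter at 71°S:
f = 2Ω sin φ = 2 × 7.29×10⁻⁵ × sin 71° = 1.38×10⁻⁴ s⁻¹
Height gradient: |∂Z/∂n| = 60 m / 662000 m = 9.06×10⁻⁵
On a pressure surface, geostrophic balance gives V_g = (g/f)|∂Z/∂n|:
V_g = 9.81 × 9.06×10⁻⁵ / 1.38×10⁻⁴ = 6.45 m/s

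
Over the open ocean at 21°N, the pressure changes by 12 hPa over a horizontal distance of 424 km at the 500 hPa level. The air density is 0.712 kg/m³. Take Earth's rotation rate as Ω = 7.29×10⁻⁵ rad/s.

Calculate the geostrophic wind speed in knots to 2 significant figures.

150 knots

Coriolis parameter at 21°N:
f = 2Ω sin φ = 2 × 7.29×10⁻⁵ × sin 21° = 5.23×10⁻⁵ s⁻¹
Pressure gradient: |∂P/∂n| = 1200 Pa / 424000 m = 2.83×10⁻³ Pa/m
Geostrophic balance (pressure-gradient force = Coriolis force):
V_g = (1/(fρ)) |∂P/∂n| = 2.83×10⁻³ / (5.23×10⁻⁵ × 0.712) = 76.1 m/s
Converting: 76.1 m/s × 1.944 = 150 knots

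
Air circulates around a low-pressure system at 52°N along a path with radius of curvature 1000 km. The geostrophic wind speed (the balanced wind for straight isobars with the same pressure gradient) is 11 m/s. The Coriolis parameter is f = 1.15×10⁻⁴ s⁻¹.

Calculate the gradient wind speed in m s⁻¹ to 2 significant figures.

Around a low, centrifugal force acts outward with Coriolis, so pressure-gradient force balances both:
(1/ρ)|∂P/∂n| = fV + V²/R  →  V² + fR·V − fR·V_g = 0
With fR = 1.15×10⁻⁴ × 1000×10³ m = 115 m/s:
V = [−fR + √((fR)² + 4 fR V_g)]/2 = [−115 + √(115² + 4×115×11)]/2 = 10.1 m/s
Subgeostrophic (V < V_g = 11 m/s), as expected around a low.

10 m s⁻¹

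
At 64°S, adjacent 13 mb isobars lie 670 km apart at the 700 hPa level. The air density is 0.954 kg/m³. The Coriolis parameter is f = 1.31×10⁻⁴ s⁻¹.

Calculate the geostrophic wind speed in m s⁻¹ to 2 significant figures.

Pressure gradient: |∂P/∂n| = 1300 Pa / 670000 m = 1.94×10⁻³ Pa/m
Geostrophic balance (pressure-gradient force = Coriolis force):
V_g = (1/(fρ)) |∂P/∂n| = 1.94×10⁻³ / (1.31×10⁻⁴ × 0.954) = 15.5 m/s

16 m s⁻¹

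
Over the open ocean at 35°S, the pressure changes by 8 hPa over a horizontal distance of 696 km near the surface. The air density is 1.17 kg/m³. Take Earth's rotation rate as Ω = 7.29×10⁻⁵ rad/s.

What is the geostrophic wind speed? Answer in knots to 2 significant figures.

Coriolis parameter at 35°S:
f = 2Ω sin φ = 2 × 7.29×10⁻⁵ × sin 35° = 8.36×10⁻⁵ s⁻¹
Pressure gradient: |∂P/∂n| = 800 Pa / 696000 m = 1.15×10⁻³ Pa/m
Geostrophic balance (pressure-gradient force = Coriolis force):
V_g = (1/(fρ)) |∂P/∂n| = 1.15×10⁻³ / (8.36×10⁻⁵ × 1.17) = 11.7 m/s
Converting: 11.7 m/s × 1.944 = 23 knots

23 knots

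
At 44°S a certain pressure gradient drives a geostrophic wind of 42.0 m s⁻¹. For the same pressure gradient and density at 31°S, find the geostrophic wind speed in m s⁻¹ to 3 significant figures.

56.6 m s⁻¹

With the same pressure gradient and density, V_g ∝ 1/f ∝ 1/sin φ.
V₂ = V₁ · sin φ₁ / sin φ₂ = 42.0 × sin 44° / sin 31°
V₂ = 42.0 × 0.6947/0.5150 = 56.6 m s⁻¹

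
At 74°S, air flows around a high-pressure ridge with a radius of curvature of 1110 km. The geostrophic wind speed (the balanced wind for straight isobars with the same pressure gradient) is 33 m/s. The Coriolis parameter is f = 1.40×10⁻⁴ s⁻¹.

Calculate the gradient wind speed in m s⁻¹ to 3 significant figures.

47.5 m s⁻¹

Around a high, pressure-gradient force acts outward with centrifugal, so Coriolis balances both:
fV = (1/ρ)|∂P/∂n| + V²/R  →  V² − fR·V + fR·V_g = 0
With fR = 1.40×10⁻⁴ × 1110×10³ m = 155 m/s:
V = [fR − √((fR)² − 4 fR V_g)]/2 = [155 − √(155² − 4×155×33)]/2 = 47.5 m/s
Supergeostrophic (V > V_g = 33 m/s), as expected around a high.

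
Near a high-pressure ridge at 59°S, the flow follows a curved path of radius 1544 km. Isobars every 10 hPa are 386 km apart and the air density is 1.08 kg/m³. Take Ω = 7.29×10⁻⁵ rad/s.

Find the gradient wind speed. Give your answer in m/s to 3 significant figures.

21.6 m/s

Coriolis parameter at 59°S:
f = 2Ω sin φ = 2 × 7.29×10⁻⁵ × sin 59° = 1.25×10⁻⁴ s⁻¹
Pressure gradient: |∂P/∂n| = 1000 Pa / 386000 m = 2.59×10⁻³ Pa/m
Geostrophic speed: V_g = |∂P/∂n|/(fρ) = 2.59×10⁻³/(1.25×10⁻⁴ × 1.08) = 19.2 m/s
Around a high, pressure-gradient force acts outward with centrifugal, so Coriolis balances both:
fV = (1/ρ)|∂P/∂n| + V²/R  →  V² − fR·V + fR·V_g = 0
With fR = 1.25×10⁻⁴ × 1544×10³ m = 193 m/s:
V = [fR − √((fR)² − 4 fR V_g)]/2 = [193 − √(193² − 4×193×19.2)]/2 = 21.6 m/s
Supergeostrophic (V > V_g = 19.2 m/s), as expected around a high.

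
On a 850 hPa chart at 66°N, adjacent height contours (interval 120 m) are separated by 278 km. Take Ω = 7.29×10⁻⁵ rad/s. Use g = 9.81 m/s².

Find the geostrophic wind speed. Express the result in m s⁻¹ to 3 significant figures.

31.8 m s⁻¹

Coriolis parameter at 66°N:
f = 2Ω sin φ = 2 × 7.29×10⁻⁵ × sin 66° = 1.33×10⁻⁴ s⁻¹
Height gradient: |∂Z/∂n| = 120 m / 278000 m = 4.32×10⁻⁴
On a pressure surface, geostrophic balance gives V_g = (g/f)|∂Z/∂n|:
V_g = 9.81 × 4.32×10⁻⁴ / 1.33×10⁻⁴ = 31.8 m/s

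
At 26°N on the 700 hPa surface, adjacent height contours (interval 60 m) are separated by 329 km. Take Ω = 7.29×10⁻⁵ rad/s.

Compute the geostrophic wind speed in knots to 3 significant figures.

54.4 knots

Coriolis parameter at 26°N:
f = 2Ω sin φ = 2 × 7.29×10⁻⁵ × sin 26° = 6.39×10⁻⁵ s⁻¹
Height gradient: |∂Z/∂n| = 60 m / 329000 m = 1.82×10⁻⁴
On a pressure surface, geostrophic balance gives V_g = (g/f)|∂Z/∂n|:
V_g = 9.81 × 1.82×10⁻⁴ / 6.39×10⁻⁵ = 28.0 m/s
Converting: 28.0 m/s × 1.944 = 54.4 knots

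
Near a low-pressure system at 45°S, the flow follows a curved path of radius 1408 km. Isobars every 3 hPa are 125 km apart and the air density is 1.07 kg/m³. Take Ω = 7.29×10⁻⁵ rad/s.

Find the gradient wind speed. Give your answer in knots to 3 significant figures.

Coriolis parameter at 45°S:
f = 2Ω sin φ = 2 × 7.29×10⁻⁵ × sin 45° = 1.03×10⁻⁴ s⁻¹
Pressure gradient: |∂P/∂n| = 300 Pa / 125000 m = 2.40×10⁻³ Pa/m
Geostrophic speed: V_g = |∂P/∂n|/(fρ) = 2.40×10⁻³/(1.03×10⁻⁴ × 1.07) = 21.8 m/s
Around a low, centrifugal force acts outward with Coriolis, so pressure-gradient force balances both:
(1/ρ)|∂P/∂n| = fV + V²/R  →  V² + fR·V − fR·V_g = 0
With fR = 1.03×10⁻⁴ × 1408×10³ m = 145 m/s:
V = [−fR + √((fR)² + 4 fR V_g)]/2 = [−145 + √(145² + 4×145×21.8)]/2 = 19.2 m/s
Subgeostrophic (V < V_g = 21.8 m/s), as expected around a low.
Converting: 19.2 m/s × 1.944 = 37.3 knots

37.3 knots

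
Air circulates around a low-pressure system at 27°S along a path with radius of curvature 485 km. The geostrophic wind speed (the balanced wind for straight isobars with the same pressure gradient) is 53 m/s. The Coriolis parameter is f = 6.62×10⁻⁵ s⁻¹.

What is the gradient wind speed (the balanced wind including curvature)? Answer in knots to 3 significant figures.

Around a low, centrifugal force acts outward with Coriolis, so pressure-gradient force balances both:
(1/ρ)|∂P/∂n| = fV + V²/R  →  V² + fR·V − fR·V_g = 0
With fR = 6.62×10⁻⁵ × 485×10³ m = 32.1 m/s:
V = [−fR + √((fR)² + 4 fR V_g)]/2 = [−32.1 + √(32.1² + 4×32.1×53)]/2 = 28.2 m/s
Subgeostrophic (V < V_g = 53 m/s), as expected around a low.
Converting: 28.2 m/s × 1.944 = 54.8 knots

54.8 knots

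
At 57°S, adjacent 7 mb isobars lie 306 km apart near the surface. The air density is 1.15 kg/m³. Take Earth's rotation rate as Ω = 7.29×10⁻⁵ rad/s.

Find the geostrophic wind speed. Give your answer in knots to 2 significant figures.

32 knots

Coriolis parameter at 57°S:
f = 2Ω sin φ = 2 × 7.29×10⁻⁵ × sin 57° = 1.22×10⁻⁴ s⁻¹
Pressure gradient: |∂P/∂n| = 700 Pa / 306000 m = 2.29×10⁻³ Pa/m
Geostrophic balance (pressure-gradient force = Coriolis force):
V_g = (1/(fρ)) |∂P/∂n| = 2.29×10⁻³ / (1.22×10⁻⁴ × 1.15) = 16.3 m/s
Converting: 16.3 m/s × 1.944 = 32 knots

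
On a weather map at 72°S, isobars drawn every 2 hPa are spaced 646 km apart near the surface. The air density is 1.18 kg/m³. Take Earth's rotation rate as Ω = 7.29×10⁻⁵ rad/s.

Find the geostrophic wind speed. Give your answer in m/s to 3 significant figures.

Coriolis parameter at 72°S:
f = 2Ω sin φ = 2 × 7.29×10⁻⁵ × sin 72° = 1.39×10⁻⁴ s⁻¹
Pressure gradient: |∂P/∂n| = 200 Pa / 646000 m = 3.10×10⁻⁴ Pa/m
Geostrophic balance (pressure-gradient force = Coriolis force):
V_g = (1/(fρ)) |∂P/∂n| = 3.10×10⁻⁴ / (1.39×10⁻⁴ × 1.18) = 1.89 m/s

1.89 m/s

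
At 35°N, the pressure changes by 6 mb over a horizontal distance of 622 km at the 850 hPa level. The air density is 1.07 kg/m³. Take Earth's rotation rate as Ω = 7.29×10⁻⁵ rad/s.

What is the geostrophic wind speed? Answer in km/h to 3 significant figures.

38.8 km/h

Coriolis parameter at 35°N:
f = 2Ω sin φ = 2 × 7.29×10⁻⁵ × sin 35° = 8.36×10⁻⁵ s⁻¹
Pressure gradient: |∂P/∂n| = 600 Pa / 622000 m = 9.65×10⁻⁴ Pa/m
Geostrophic balance (pressure-gradient force = Coriolis force):
V_g = (1/(fρ)) |∂P/∂n| = 9.65×10⁻⁴ / (8.36×10⁻⁵ × 1.07) = 10.8 m/s
Converting: 10.8 m/s × 3.6 = 38.8 km/h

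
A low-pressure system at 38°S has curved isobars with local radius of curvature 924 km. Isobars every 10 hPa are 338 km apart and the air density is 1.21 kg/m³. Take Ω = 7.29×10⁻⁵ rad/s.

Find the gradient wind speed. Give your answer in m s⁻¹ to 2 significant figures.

22 m s⁻¹

Coriolis parameter at 38°S:
f = 2Ω sin φ = 2 × 7.29×10⁻⁵ × sin 38° = 8.98×10⁻⁵ s⁻¹
Pressure gradient: |∂P/∂n| = 1000 Pa / 338000 m = 2.96×10⁻³ Pa/m
Geostrophic speed: V_g = |∂P/∂n|/(fρ) = 2.96×10⁻³/(8.98×10⁻⁵ × 1.21) = 27.2 m/s
Around a low, centrifugal force acts outward with Coriolis, so pressure-gradient force balances both:
(1/ρ)|∂P/∂n| = fV + V²/R  →  V² + fR·V − fR·V_g = 0
With fR = 8.98×10⁻⁵ × 924×10³ m = 82.9 m/s:
V = [−fR + √((fR)² + 4 fR V_g)]/2 = [−82.9 + √(82.9² + 4×82.9×27.2)]/2 = 21.6 m/s
Subgeostrophic (V < V_g = 27.2 m/s), as expected around a low.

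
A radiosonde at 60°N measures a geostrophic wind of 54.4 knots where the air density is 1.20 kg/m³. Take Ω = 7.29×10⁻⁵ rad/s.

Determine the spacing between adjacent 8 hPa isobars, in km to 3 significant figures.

Coriolis parameter at 60°N:
f = 2Ω sin φ = 2 × 7.29×10⁻⁵ × sin 60° = 1.26×10⁻⁴ s⁻¹
Wind speed in SI: 54.4 knots = 28.0 m/s
Geostrophic balance rearranged: |∂P/∂n| = f ρ V_g
|∂P/∂n| = 1.26×10⁻⁴ × 1.20 × 28.0 = 4.24×10⁻³ Pa/m
Isobar spacing: Δn = ΔP/|∂P/∂n| = 800 Pa / 4.24×10⁻³ Pa/m = 188662 m ≈ 189 km

189 km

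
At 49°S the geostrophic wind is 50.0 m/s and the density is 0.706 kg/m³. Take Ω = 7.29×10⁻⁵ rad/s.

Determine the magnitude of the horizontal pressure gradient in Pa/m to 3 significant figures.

Coriolis parameter at 49°S:
f = 2Ω sin φ = 2 × 7.29×10⁻⁵ × sin 49° = 1.10×10⁻⁴ s⁻¹
Geostrophic balance rearranged: |∂P/∂n| = f ρ V_g
|∂P/∂n| = 1.10×10⁻⁴ × 0.706 × 50.0 = 3.88×10⁻³ Pa/m

3.88×10⁻³ Pa/m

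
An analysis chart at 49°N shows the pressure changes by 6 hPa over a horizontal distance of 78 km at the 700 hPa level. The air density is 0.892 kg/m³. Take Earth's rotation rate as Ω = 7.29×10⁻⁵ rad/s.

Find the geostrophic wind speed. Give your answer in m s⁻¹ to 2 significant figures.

78 m s⁻¹

Coriolis parameter at 49°N:
f = 2Ω sin φ = 2 × 7.29×10⁻⁵ × sin 49° = 1.10×10⁻⁴ s⁻¹
Pressure gradient: |∂P/∂n| = 600 Pa / 78000 m = 7.69×10⁻³ Pa/m
Geostrophic balance (pressure-gradient force = Coriolis force):
V_g = (1/(fρ)) |∂P/∂n| = 7.69×10⁻³ / (1.10×10⁻⁴ × 0.892) = 78.4 m/s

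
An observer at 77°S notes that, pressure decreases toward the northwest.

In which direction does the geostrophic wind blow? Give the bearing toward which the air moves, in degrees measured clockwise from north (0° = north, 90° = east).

225°

The pressure-gradient force points toward the northwest (bearing 315°).
Geostrophic balance: in the Southern Hemisphere the Coriolis force deflects motion to the left, so the geostrophic wind blows 90° to the left of the pressure-gradient force (low pressure on the right).
Rotating 315° by 90° counterclockwise gives 225° — the wind blows toward the southwest.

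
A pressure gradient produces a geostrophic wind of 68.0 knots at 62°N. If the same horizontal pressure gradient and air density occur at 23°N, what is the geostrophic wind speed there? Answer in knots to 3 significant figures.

154 knots

With the same pressure gradient and density, V_g ∝ 1/f ∝ 1/sin φ.
V₂ = V₁ · sin φ₁ / sin φ₂ = 68.0 × sin 62° / sin 23°
V₂ = 68.0 × 0.8829/0.3907 = 154 knots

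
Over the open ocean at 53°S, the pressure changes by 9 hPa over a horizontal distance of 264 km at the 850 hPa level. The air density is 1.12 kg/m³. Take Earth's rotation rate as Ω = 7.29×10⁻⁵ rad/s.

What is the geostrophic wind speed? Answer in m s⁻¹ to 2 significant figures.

26 m s⁻¹

Coriolis parameter at 53°S:
f = 2Ω sin φ = 2 × 7.29×10⁻⁵ × sin 53° = 1.16×10⁻⁴ s⁻¹
Pressure gradient: |∂P/∂n| = 900 Pa / 264000 m = 3.41×10⁻³ Pa/m
Geostrophic balance (pressure-gradient force = Coriolis force):
V_g = (1/(fρ)) |∂P/∂n| = 3.41×10⁻³ / (1.16×10⁻⁴ × 1.12) = 26.1 m/s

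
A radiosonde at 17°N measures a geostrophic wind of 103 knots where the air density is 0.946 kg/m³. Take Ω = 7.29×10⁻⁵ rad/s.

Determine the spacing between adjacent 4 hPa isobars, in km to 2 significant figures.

Coriolis parameter at 17°N:
f = 2Ω sin φ = 2 × 7.29×10⁻⁵ × sin 17° = 4.26×10⁻⁵ s⁻¹
Wind speed in SI: 103 knots = 53.0 m/s
Geostrophic balance rearranged: |∂P/∂n| = f ρ V_g
|∂P/∂n| = 4.26×10⁻⁵ × 0.946 × 53.0 = 2.14×10⁻³ Pa/m
Isobar spacing: Δn = ΔP/|∂P/∂n| = 400 Pa / 2.14×10⁻³ Pa/m = 187198 m ≈ 190 km

190 km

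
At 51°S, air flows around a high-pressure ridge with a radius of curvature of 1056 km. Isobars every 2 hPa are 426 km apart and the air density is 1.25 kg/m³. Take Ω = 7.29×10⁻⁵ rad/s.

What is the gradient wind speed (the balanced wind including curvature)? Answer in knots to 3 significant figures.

Coriolis parameter at 51°S:
f = 2Ω sin φ = 2 × 7.29×10⁻⁵ × sin 51° = 1.13×10⁻⁴ s⁻¹
Pressure gradient: |∂P/∂n| = 200 Pa / 426000 m = 4.69×10⁻⁴ Pa/m
Geostrophic speed: V_g = |∂P/∂n|/(fρ) = 4.69×10⁻⁴/(1.13×10⁻⁴ × 1.25) = 3.31 m/s
Around a high, pressure-gradient force acts outward with centrifugal, so Coriolis balances both:
fV = (1/ρ)|∂P/∂n| + V²/R  →  V² − fR·V + fR·V_g = 0
With fR = 1.13×10⁻⁴ × 1056×10³ m = 120 m/s:
V = [fR − √((fR)² − 4 fR V_g)]/2 = [120 − √(120² − 4×120×3.31)]/2 = 3.41 m/s
Supergeostrophic (V > V_g = 3.31 m/s), as expected around a high.
Converting: 3.41 m/s × 1.944 = 6.63 knots

6.63 knots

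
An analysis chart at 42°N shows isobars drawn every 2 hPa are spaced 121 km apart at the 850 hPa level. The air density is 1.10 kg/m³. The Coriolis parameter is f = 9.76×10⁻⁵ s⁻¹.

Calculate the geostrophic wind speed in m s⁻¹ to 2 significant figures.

15 m s⁻¹

Pressure gradient: |∂P/∂n| = 200 Pa / 121000 m = 1.65×10⁻³ Pa/m
Geostrophic balance (pressure-gradient force = Coriolis force):
V_g = (1/(fρ)) |∂P/∂n| = 1.65×10⁻³ / (9.76×10⁻⁵ × 1.10) = 15.4 m/s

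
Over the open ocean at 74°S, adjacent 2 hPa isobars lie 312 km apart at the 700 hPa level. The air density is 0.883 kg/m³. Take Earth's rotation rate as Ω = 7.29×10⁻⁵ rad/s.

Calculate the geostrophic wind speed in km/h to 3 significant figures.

18.6 km/h

Coriolis parameter at 74°S:
f = 2Ω sin φ = 2 × 7.29×10⁻⁵ × sin 74° = 1.40×10⁻⁴ s⁻¹
Pressure gradient: |∂P/∂n| = 200 Pa / 312000 m = 6.41×10⁻⁴ Pa/m
Geostrophic balance (pressure-gradient force = Coriolis force):
V_g = (1/(fρ)) |∂P/∂n| = 6.41×10⁻⁴ / (1.40×10⁻⁴ × 0.883) = 5.18 m/s
Converting: 5.18 m/s × 3.6 = 18.6 km/h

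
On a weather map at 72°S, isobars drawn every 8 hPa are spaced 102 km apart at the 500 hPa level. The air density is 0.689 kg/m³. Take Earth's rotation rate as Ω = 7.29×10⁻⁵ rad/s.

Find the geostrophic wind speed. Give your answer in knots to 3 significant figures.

Coriolis parameter at 72°S:
f = 2Ω sin φ = 2 × 7.29×10⁻⁵ × sin 72° = 1.39×10⁻⁴ s⁻¹
Pressure gradient: |∂P/∂n| = 800 Pa / 102000 m = 7.84×10⁻³ Pa/m
Geostrophic balance (pressure-gradient force = Coriolis force):
V_g = (1/(fρ)) |∂P/∂n| = 7.84×10⁻³ / (1.39×10⁻⁴ × 0.689) = 82.1 m/s
Converting: 82.1 m/s × 1.944 = 160 knots

160 knots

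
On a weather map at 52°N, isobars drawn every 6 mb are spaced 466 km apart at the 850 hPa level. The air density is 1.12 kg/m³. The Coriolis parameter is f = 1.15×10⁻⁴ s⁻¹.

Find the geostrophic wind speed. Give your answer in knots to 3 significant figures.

19.4 knots

Pressure gradient: |∂P/∂n| = 600 Pa / 466000 m = 1.29×10⁻³ Pa/m
Geostrophic balance (pressure-gradient force = Coriolis force):
V_g = (1/(fρ)) |∂P/∂n| = 1.29×10⁻³ / (1.15×10⁻⁴ × 1.12) = 10.00 m/s
Converting: 10.00 m/s × 1.944 = 19.4 knots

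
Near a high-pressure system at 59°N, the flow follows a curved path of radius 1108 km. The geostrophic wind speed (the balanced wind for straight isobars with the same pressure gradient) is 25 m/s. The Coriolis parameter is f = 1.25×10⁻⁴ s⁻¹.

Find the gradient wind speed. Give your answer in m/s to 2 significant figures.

33 m/s

Around a high, pressure-gradient force acts outward with centrifugal, so Coriolis balances both:
fV = (1/ρ)|∂P/∂n| + V²/R  →  V² − fR·V + fR·V_g = 0
With fR = 1.25×10⁻⁴ × 1108×10³ m = 138 m/s:
V = [fR − √((fR)² − 4 fR V_g)]/2 = [138 − √(138² − 4×138×25)]/2 = 32.7 m/s
Supergeostrophic (V > V_g = 25 m/s), as expected around a high.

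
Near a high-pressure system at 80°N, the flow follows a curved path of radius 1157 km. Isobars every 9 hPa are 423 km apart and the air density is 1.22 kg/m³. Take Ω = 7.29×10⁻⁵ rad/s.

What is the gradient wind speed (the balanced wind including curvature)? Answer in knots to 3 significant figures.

Coriolis parameter at 80°N:
f = 2Ω sin φ = 2 × 7.29×10⁻⁵ × sin 80° = 1.44×10⁻⁴ s⁻¹
Pressure gradient: |∂P/∂n| = 900 Pa / 423000 m = 2.13×10⁻³ Pa/m
Geostrophic speed: V_g = |∂P/∂n|/(fρ) = 2.13×10⁻³/(1.44×10⁻⁴ × 1.22) = 12.1 m/s
Around a high, pressure-gradient force acts outward with centrifugal, so Coriolis balances both:
fV = (1/ρ)|∂P/∂n| + V²/R  →  V² − fR·V + fR·V_g = 0
With fR = 1.44×10⁻⁴ × 1157×10³ m = 166 m/s:
V = [fR − √((fR)² − 4 fR V_g)]/2 = [166 − √(166² − 4×166×12.1)]/2 = 13.2 m/s
Supergeostrophic (V > V_g = 12.1 m/s), as expected around a high.
Converting: 13.2 m/s × 1.944 = 25.6 knots

25.6 knots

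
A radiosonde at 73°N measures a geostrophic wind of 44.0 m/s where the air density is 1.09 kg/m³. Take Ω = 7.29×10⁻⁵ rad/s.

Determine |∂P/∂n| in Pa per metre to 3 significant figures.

6.69×10⁻³ Pa/m

Coriolis parameter at 73°N:
f = 2Ω sin φ = 2 × 7.29×10⁻⁵ × sin 73° = 1.39×10⁻⁴ s⁻¹
Geostrophic balance rearranged: |∂P/∂n| = f ρ V_g
|∂P/∂n| = 1.39×10⁻⁴ × 1.09 × 44.0 = 6.69×10⁻³ Pa/m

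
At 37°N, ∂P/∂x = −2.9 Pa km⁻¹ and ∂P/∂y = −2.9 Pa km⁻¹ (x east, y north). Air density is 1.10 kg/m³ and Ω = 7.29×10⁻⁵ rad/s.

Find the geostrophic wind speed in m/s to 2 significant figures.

42 m/s

Coriolis parameter at 37°N:
f = 2Ω sin φ = 2 × 7.29×10⁻⁵ × sin 37° = 8.77×10⁻⁵ s⁻¹
Component geostrophic relations (x east, y north):
u_g = −(1/(fρ)) ∂P/∂y,  v_g = (1/(fρ)) ∂P/∂x
u_g = −(−2.9×10⁻³)/(8.77×10⁻⁵ × 1.10) = 30.0 m/s;  v_g = (−2.9×10⁻³)/(8.77×10⁻⁵ × 1.10) = −30.0 m/s
|V_g| = √(u_g² + v_g²) = 42.5 m/s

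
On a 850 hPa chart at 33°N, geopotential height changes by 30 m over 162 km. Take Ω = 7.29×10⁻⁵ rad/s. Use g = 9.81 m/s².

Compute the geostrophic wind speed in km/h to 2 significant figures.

Coriolis parameter at 33°N:
f = 2Ω sin φ = 2 × 7.29×10⁻⁵ × sin 33° = 7.94×10⁻⁵ s⁻¹
Height gradient: |∂Z/∂n| = 30 m / 162000 m = 1.85×10⁻⁴
On a pressure surface, geostrophic balance gives V_g = (g/f)|∂Z/∂n|:
V_g = 9.81 × 1.85×10⁻⁴ / 7.94×10⁻⁵ = 22.9 m/s
Converting: 22.9 m/s × 3.6 = 82 km/h

82 km/h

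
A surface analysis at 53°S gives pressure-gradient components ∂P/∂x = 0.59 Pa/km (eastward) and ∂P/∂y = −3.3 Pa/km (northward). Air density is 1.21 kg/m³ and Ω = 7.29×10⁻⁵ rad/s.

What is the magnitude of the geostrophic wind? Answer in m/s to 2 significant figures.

24 m/s

Coriolis parameter at 53°S:
f = 2Ω sin φ = 2 × 7.29×10⁻⁵ × sin 53° = 1.16×10⁻⁴ s⁻¹
In the Southern Hemisphere f is negative: f = −1.16×10⁻⁴ s⁻¹.
Component geostrophic relations (x east, y north):
u_g = −(1/(fρ)) ∂P/∂y,  v_g = (1/(fρ)) ∂P/∂x
u_g = −(−3.3×10⁻³)/(−1.16×10⁻⁴ × 1.21) = −23.4 m/s;  v_g = (0.59×10⁻³)/(−1.16×10⁻⁴ × 1.21) = −4.19 m/s
|V_g| = √(u_g² + v_g²) = 23.8 m/s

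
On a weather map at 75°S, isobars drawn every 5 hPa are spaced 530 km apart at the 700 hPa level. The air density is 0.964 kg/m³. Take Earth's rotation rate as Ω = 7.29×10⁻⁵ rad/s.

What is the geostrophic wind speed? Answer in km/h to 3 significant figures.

Coriolis parameter at 75°S:
f = 2Ω sin φ = 2 × 7.29×10⁻⁵ × sin 75° = 1.41×10⁻⁴ s⁻¹
Pressure gradient: |∂P/∂n| = 500 Pa / 530000 m = 9.43×10⁻⁴ Pa/m
Geostrophic balance (pressure-gradient force = Coriolis force):
V_g = (1/(fρ)) |∂P/∂n| = 9.43×10⁻⁴ / (1.41×10⁻⁴ × 0.964) = 6.95 m/s
Converting: 6.95 m/s × 3.6 = 25.0 km/h

25.0 km/h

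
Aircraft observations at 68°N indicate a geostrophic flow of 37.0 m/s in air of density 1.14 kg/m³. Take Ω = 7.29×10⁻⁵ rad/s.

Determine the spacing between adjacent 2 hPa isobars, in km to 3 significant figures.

Coriolis parameter at 68°N:
f = 2Ω sin φ = 2 × 7.29×10⁻⁵ × sin 68° = 1.35×10⁻⁴ s⁻¹
Geostrophic balance rearranged: |∂P/∂n| = f ρ V_g
|∂P/∂n| = 1.35×10⁻⁴ × 1.14 × 37.0 = 5.70×10⁻³ Pa/m
Isobar spacing: Δn = ΔP/|∂P/∂n| = 200 Pa / 5.70×10⁻³ Pa/m = 35075 m ≈ 35.1 km

35.1 km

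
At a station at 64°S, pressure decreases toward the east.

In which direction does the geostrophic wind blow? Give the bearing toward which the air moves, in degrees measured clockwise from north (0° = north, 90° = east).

000°

The pressure-gradient force points toward the east (bearing 090°).
Geostrophic balance: in the Southern Hemisphere the Coriolis force deflects motion to the left, so the geostrophic wind blows 90° to the left of the pressure-gradient force (low pressure on the right).
Rotating 090° by 90° counterclockwise gives 000° — the wind blows toward the north.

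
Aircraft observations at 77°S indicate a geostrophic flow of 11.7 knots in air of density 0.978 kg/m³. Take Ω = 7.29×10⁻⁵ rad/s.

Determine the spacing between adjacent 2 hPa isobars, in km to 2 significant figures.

Coriolis parameter at 77°S:
f = 2Ω sin φ = 2 × 7.29×10⁻⁵ × sin 77° = 1.42×10⁻⁴ s⁻¹
Wind speed in SI: 11.7 knots = 6.02 m/s
Geostrophic balance rearranged: |∂P/∂n| = f ρ V_g
|∂P/∂n| = 1.42×10⁻⁴ × 0.978 × 6.02 = 8.36×10⁻⁴ Pa/m
Isobar spacing: Δn = ΔP/|∂P/∂n| = 200 Pa / 8.36×10⁻⁴ Pa/m = 239158 m ≈ 240 km

240 km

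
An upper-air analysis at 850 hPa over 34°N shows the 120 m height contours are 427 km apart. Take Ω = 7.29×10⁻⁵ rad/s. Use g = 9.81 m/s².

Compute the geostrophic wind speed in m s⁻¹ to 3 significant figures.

Coriolis parameter at 34°N:
f = 2Ω sin φ = 2 × 7.29×10⁻⁵ × sin 34° = 8.15×10⁻⁵ s⁻¹
Height gradient: |∂Z/∂n| = 120 m / 427000 m = 2.81×10⁻⁴
On a pressure surface, geostrophic balance gives V_g = (g/f)|∂Z/∂n|:
V_g = 9.81 × 2.81×10⁻⁴ / 8.15×10⁻⁵ = 33.8 m/s

33.8 m s⁻¹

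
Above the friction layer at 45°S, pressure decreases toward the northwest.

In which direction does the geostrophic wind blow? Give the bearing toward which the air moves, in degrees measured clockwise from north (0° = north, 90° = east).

225°

The pressure-gradient force points toward the northwest (bearing 315°).
Geostrophic balance: in the Southern Hemisphere the Coriolis force deflects motion to the left, so the geostrophic wind blows 90° to the left of the pressure-gradient force (low pressure on the right).
Rotating 315° by 90° counterclockwise gives 225° — the wind blows toward the southwest.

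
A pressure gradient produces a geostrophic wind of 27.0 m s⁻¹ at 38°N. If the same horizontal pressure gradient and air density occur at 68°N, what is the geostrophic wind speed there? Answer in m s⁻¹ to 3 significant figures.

17.9 m s⁻¹

With the same pressure gradient and density, V_g ∝ 1/f ∝ 1/sin φ.
V₂ = V₁ · sin φ₁ / sin φ₂ = 27.0 × sin 38° / sin 68°
V₂ = 27.0 × 0.6157/0.9272 = 17.9 m s⁻¹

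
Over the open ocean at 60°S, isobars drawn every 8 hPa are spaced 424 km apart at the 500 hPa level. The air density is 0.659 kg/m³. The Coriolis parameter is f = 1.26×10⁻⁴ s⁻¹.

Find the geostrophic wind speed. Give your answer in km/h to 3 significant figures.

Pressure gradient: |∂P/∂n| = 800 Pa / 424000 m = 1.89×10⁻³ Pa/m
Geostrophic balance (pressure-gradient force = Coriolis force):
V_g = (1/(fρ)) |∂P/∂n| = 1.89×10⁻³ / (1.26×10⁻⁴ × 0.659) = 22.7 m/s
Converting: 22.7 m/s × 3.6 = 81.8 km/h

81.8 km/h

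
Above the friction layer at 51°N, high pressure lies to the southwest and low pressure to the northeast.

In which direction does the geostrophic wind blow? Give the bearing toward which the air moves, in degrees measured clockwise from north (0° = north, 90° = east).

The pressure-gradient force points toward the northeast (bearing 045°).
Geostrophic balance: in the Northern Hemisphere the Coriolis force deflects motion to the right, so the geostrophic wind blows 90° to the right of the pressure-gradient force (low pressure on the left).
Rotating 045° by 90° clockwise gives 135° — the wind blows toward the southeast.

135°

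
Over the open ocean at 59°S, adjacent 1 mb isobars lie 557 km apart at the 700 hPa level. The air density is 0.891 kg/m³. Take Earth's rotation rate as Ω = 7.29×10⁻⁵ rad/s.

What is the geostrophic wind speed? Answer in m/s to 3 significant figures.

Coriolis parameter at 59°S:
f = 2Ω sin φ = 2 × 7.29×10⁻⁵ × sin 59° = 1.25×10⁻⁴ s⁻¹
Pressure gradient: |∂P/∂n| = 100 Pa / 557000 m = 1.80×10⁻⁴ Pa/m
Geostrophic balance (pressure-gradient force = Coriolis force):
V_g = (1/(fρ)) |∂P/∂n| = 1.80×10⁻⁴ / (1.25×10⁻⁴ × 0.891) = 1.61 m/s

1.61 m/s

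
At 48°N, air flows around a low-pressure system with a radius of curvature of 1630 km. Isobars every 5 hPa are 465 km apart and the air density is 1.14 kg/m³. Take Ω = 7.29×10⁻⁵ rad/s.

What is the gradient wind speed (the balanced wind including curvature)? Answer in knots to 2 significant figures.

Coriolis parameter at 48°N:
f = 2Ω sin φ = 2 × 7.29×10⁻⁵ × sin 48° = 1.08×10⁻⁴ s⁻¹
Pressure gradient: |∂P/∂n| = 500 Pa / 465000 m = 1.08×10⁻³ Pa/m
Geostrophic speed: V_g = |∂P/∂n|/(fρ) = 1.08×10⁻³/(1.08×10⁻⁴ × 1.14) = 8.71 m/s
Around a low, centrifugal force acts outward with Coriolis, so pressure-gradient force balances both:
(1/ρ)|∂P/∂n| = fV + V²/R  →  V² + fR·V − fR·V_g = 0
With fR = 1.08×10⁻⁴ × 1630×10³ m = 177 m/s:
V = [−fR + √((fR)² + 4 fR V_g)]/2 = [−177 + √(177² + 4×177×8.71)]/2 = 8.31 m/s
Subgeostrophic (V < V_g = 8.71 m/s), as expected around a low.
Converting: 8.31 m/s × 1.944 = 16 knots

16 knots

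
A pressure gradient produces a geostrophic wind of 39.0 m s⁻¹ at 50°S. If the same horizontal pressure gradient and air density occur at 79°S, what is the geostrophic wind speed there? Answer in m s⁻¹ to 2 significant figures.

30 m s⁻¹

With the same pressure gradient and density, V_g ∝ 1/f ∝ 1/sin φ.
V₂ = V₁ · sin φ₁ / sin φ₂ = 39.0 × sin 50° / sin 79°
V₂ = 39.0 × 0.7660/0.9816 = 30 m s⁻¹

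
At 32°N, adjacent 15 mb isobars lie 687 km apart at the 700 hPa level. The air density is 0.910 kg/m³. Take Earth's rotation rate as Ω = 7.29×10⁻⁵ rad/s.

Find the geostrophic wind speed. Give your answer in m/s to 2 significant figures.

31 m/s

Coriolis parameter at 32°N:
f = 2Ω sin φ = 2 × 7.29×10⁻⁵ × sin 32° = 7.73×10⁻⁵ s⁻¹
Pressure gradient: |∂P/∂n| = 1500 Pa / 687000 m = 2.18×10⁻³ Pa/m
Geostrophic balance (pressure-gradient force = Coriolis force):
V_g = (1/(fρ)) |∂P/∂n| = 2.18×10⁻³ / (7.73×10⁻⁵ × 0.910) = 31.1 m/s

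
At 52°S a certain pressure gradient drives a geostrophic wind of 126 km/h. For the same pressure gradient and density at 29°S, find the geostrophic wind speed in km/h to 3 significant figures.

205 km/h

With the same pressure gradient and density, V_g ∝ 1/f ∝ 1/sin φ.
V₂ = V₁ · sin φ₁ / sin φ₂ = 126 × sin 52° / sin 29°
V₂ = 126 × 0.7880/0.4848 = 205 km/h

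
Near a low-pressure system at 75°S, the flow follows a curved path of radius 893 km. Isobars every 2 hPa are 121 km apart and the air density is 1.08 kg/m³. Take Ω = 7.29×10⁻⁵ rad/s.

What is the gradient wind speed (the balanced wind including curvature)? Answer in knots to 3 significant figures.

19.6 knots

Coriolis parameter at 75°S:
f = 2Ω sin φ = 2 × 7.29×10⁻⁵ × sin 75° = 1.41×10⁻⁴ s⁻¹
Pressure gradient: |∂P/∂n| = 200 Pa / 121000 m = 1.65×10⁻³ Pa/m
Geostrophic speed: V_g = |∂P/∂n|/(fρ) = 1.65×10⁻³/(1.41×10⁻⁴ × 1.08) = 10.9 m/s
Around a low, centrifugal force acts outward with Coriolis, so pressure-gradient force balances both:
(1/ρ)|∂P/∂n| = fV + V²/R  →  V² + fR·V − fR·V_g = 0
With fR = 1.41×10⁻⁴ × 893×10³ m = 126 m/s:
V = [−fR + √((fR)² + 4 fR V_g)]/2 = [−126 + √(126² + 4×126×10.9)]/2 = 10.1 m/s
Subgeostrophic (V < V_g = 10.9 m/s), as expected around a low.
Converting: 10.1 m/s × 1.944 = 19.6 knots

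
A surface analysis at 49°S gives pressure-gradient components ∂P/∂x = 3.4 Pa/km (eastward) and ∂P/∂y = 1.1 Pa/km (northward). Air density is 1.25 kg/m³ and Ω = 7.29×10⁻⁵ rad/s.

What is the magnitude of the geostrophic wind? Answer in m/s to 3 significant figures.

26.0 m/s

Coriolis parameter at 49°S:
f = 2Ω sin φ = 2 × 7.29×10⁻⁵ × sin 49° = 1.10×10⁻⁴ s⁻¹
In the Southern Hemisphere f is negative: f = −1.10×10⁻⁴ s⁻¹.
Component geostrophic relations (x east, y north):
u_g = −(1/(fρ)) ∂P/∂y,  v_g = (1/(fρ)) ∂P/∂x
u_g = −(1.1×10⁻³)/(−1.10×10⁻⁴ × 1.25) = 8.00 m/s;  v_g = (3.4×10⁻³)/(−1.10×10⁻⁴ × 1.25) = −24.7 m/s
|V_g| = √(u_g² + v_g²) = 26.0 m/s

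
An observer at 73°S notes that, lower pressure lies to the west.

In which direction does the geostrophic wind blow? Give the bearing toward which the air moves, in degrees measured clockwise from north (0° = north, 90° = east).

The pressure-gradient force points toward the west (bearing 270°).
Geostrophic balance: in the Southern Hemisphere the Coriolis force deflects motion to the left, so the geostrophic wind blows 90° to the left of the pressure-gradient force (low pressure on the right).
Rotating 270° by 90° counterclockwise gives 180° — the wind blows toward the south.

180°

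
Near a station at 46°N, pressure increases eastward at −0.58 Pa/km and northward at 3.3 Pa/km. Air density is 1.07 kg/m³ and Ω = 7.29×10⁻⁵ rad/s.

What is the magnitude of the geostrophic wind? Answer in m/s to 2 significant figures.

Coriolis parameter at 46°N:
f = 2Ω sin φ = 2 × 7.29×10⁻⁵ × sin 46° = 1.05×10⁻⁴ s⁻¹
Component geostrophic relations (x east, y north):
u_g = −(1/(fρ)) ∂P/∂y,  v_g = (1/(fρ)) ∂P/∂x
u_g = −(3.3×10⁻³)/(1.05×10⁻⁴ × 1.07) = −29.4 m/s;  v_g = (−0.58×10⁻³)/(1.05×10⁻⁴ × 1.07) = −5.17 m/s
|V_g| = √(u_g² + v_g²) = 29.9 m/s

30 m/s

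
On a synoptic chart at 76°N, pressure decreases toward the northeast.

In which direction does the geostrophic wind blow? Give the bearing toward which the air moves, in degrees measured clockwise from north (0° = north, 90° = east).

The pressure-gradient force points toward the northeast (bearing 045°).
Geostrophic balance: in the Northern Hemisphere the Coriolis force deflects motion to the right, so the geostrophic wind blows 90° to the right of the pressure-gradient force (low pressure on the left).
Rotating 045° by 90° clockwise gives 135° — the wind blows toward the southeast.

135°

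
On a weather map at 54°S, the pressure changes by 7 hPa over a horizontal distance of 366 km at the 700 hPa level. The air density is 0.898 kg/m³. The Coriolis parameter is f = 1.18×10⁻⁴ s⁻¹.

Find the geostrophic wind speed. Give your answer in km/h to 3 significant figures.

Pressure gradient: |∂P/∂n| = 700 Pa / 366000 m = 1.91×10⁻³ Pa/m
Geostrophic balance (pressure-gradient force = Coriolis force):
V_g = (1/(fρ)) |∂P/∂n| = 1.91×10⁻³ / (1.18×10⁻⁴ × 0.898) = 18.0 m/s
Converting: 18.0 m/s × 3.6 = 65.0 km/h

65.0 km/h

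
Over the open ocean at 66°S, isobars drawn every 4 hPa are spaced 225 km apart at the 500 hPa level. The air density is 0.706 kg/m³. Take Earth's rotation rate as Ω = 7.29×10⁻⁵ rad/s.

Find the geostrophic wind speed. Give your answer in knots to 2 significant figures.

37 knots

Coriolis parameter at 66°S:
f = 2Ω sin φ = 2 × 7.29×10⁻⁵ × sin 66° = 1.33×10⁻⁴ s⁻¹
Pressure gradient: |∂P/∂n| = 400 Pa / 225000 m = 1.78×10⁻³ Pa/m
Geostrophic balance (pressure-gradient force = Coriolis force):
V_g = (1/(fρ)) |∂P/∂n| = 1.78×10⁻³ / (1.33×10⁻⁴ × 0.706) = 18.9 m/s
Converting: 18.9 m/s × 1.944 = 37 knots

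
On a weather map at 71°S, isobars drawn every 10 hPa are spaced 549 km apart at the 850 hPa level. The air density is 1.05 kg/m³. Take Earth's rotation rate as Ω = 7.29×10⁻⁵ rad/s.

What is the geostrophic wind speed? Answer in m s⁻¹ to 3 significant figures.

Coriolis parameter at 71°S:
f = 2Ω sin φ = 2 × 7.29×10⁻⁵ × sin 71° = 1.38×10⁻⁴ s⁻¹
Pressure gradient: |∂P/∂n| = 1000 Pa / 549000 m = 1.82×10⁻³ Pa/m
Geostrophic balance (pressure-gradient force = Coriolis force):
V_g = (1/(fρ)) |∂P/∂n| = 1.82×10⁻³ / (1.38×10⁻⁴ × 1.05) = 12.6 m/s

12.6 m s⁻¹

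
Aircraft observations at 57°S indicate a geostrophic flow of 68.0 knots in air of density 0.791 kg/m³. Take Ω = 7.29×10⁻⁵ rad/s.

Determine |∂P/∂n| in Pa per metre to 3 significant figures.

Coriolis parameter at 57°S:
f = 2Ω sin φ = 2 × 7.29×10⁻⁵ × sin 57° = 1.22×10⁻⁴ s⁻¹
Wind speed in SI: 68.0 knots = 35.0 m/s
Geostrophic balance rearranged: |∂P/∂n| = f ρ V_g
|∂P/∂n| = 1.22×10⁻⁴ × 0.791 × 35.0 = 3.38×10⁻³ Pa/m

3.38×10⁻³ Pa/m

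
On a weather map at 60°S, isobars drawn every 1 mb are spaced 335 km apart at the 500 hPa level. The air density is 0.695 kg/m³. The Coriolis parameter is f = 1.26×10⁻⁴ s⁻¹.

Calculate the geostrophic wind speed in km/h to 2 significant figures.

12 km/h

Pressure gradient: |∂P/∂n| = 100 Pa / 335000 m = 2.99×10⁻⁴ Pa/m
Geostrophic balance (pressure-gradient force = Coriolis force):
V_g = (1/(fρ)) |∂P/∂n| = 2.99×10⁻⁴ / (1.26×10⁻⁴ × 0.695) = 3.41 m/s
Converting: 3.41 m/s × 3.6 = 12 km/h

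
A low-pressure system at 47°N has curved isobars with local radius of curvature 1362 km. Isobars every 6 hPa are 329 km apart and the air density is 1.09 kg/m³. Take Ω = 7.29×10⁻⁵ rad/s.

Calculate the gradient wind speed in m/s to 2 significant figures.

Coriolis parameter at 47°N:
f = 2Ω sin φ = 2 × 7.29×10⁻⁵ × sin 47° = 1.07×10⁻⁴ s⁻¹
Pressure gradient: |∂P/∂n| = 600 Pa / 329000 m = 1.82×10⁻³ Pa/m
Geostrophic speed: V_g = |∂P/∂n|/(fρ) = 1.82×10⁻³/(1.07×10⁻⁴ × 1.09) = 15.7 m/s
Around a low, centrifugal force acts outward with Coriolis, so pressure-gradient force balances both:
(1/ρ)|∂P/∂n| = fV + V²/R  →  V² + fR·V − fR·V_g = 0
With fR = 1.07×10⁻⁴ × 1362×10³ m = 145 m/s:
V = [−fR + √((fR)² + 4 fR V_g)]/2 = [−145 + √(145² + 4×145×15.7)]/2 = 14.3 m/s
Subgeostrophic (V < V_g = 15.7 m/s), as expected around a low.

14 m/s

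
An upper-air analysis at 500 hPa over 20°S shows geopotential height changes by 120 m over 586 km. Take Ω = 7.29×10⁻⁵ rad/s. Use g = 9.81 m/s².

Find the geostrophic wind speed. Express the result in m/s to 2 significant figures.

Coriolis parameter at 20°S:
f = 2Ω sin φ = 2 × 7.29×10⁻⁵ × sin 20° = 4.99×10⁻⁵ s⁻¹
Height gradient: |∂Z/∂n| = 120 m / 586000 m = 2.05×10⁻⁴
On a pressure surface, geostrophic balance gives V_g = (g/f)|∂Z/∂n|:
V_g = 9.81 × 2.05×10⁻⁴ / 4.99×10⁻⁵ = 40.3 m/s

40 m/s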